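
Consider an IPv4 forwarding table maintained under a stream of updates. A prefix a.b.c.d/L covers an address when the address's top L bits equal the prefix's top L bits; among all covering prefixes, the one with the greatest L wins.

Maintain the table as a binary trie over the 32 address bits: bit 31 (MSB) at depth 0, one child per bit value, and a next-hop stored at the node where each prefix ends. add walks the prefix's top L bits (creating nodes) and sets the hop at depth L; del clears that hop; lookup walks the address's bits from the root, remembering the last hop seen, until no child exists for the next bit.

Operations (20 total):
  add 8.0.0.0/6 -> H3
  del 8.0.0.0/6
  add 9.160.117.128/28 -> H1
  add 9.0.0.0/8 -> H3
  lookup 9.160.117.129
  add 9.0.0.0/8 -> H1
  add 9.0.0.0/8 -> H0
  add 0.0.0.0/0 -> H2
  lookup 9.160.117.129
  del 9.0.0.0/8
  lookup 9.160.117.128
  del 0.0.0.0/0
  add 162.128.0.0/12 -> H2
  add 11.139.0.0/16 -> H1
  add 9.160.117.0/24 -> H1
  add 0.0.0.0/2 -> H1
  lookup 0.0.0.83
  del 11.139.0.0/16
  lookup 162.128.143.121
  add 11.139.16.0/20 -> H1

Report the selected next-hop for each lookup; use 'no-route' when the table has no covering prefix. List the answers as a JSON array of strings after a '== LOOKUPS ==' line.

Trace:
  add 8.0.0.0/6 -> H3 at depth 6
  del 8.0.0.0/6 (clear depth 6)
  add 9.160.117.128/28 -> H1 at depth 28
  add 9.0.0.0/8 -> H3 at depth 8
  ? 9.160.117.129  path d0:-→d1:-→d2:-→d3:-→d4:-→d5:-→d6:-→d7:-→d8:H3→d9:-→d10:-→d11:-→d12:-→d13:-→d14:-→d15:-→d16:-→d17:-→d18:-→d19:-→d20:-→d21:-→d22:-→d23:-→d24:-→d25:-→d26:-→d27:-→d28:H1  best=H1
  add 9.0.0.0/8 -> H1 at depth 8
  add 9.0.0.0/8 -> H0 at depth 8
  add 0.0.0.0/0 -> H2 at depth 0
  ? 9.160.117.129  path d0:H2→d1:-→d2:-→d3:-→d4:-→d5:-→d6:-→d7:-→d8:H0→d9:-→d10:-→d11:-→d12:-→d13:-→d14:-→d15:-→d16:-→d17:-→d18:-→d19:-→d20:-→d21:-→d22:-→d23:-→d24:-→d25:-→d26:-→d27:-→d28:H1  best=H1
  del 9.0.0.0/8 (clear depth 8)
  ? 9.160.117.128  path d0:H2→d1:-→d2:-→d3:-→d4:-→d5:-→d6:-→d7:-→d8:-→d9:-→d10:-→d11:-→d12:-→d13:-→d14:-→d15:-→d16:-→d17:-→d18:-→d19:-→d20:-→d21:-→d22:-→d23:-→d24:-→d25:-→d26:-→d27:-→d28:H1  best=H1
  del 0.0.0.0/0 (clear depth 0)
  add 162.128.0.0/12 -> H2 at depth 12
  add 11.139.0.0/16 -> H1 at depth 16
  add 9.160.117.0/24 -> H1 at depth 24
  add 0.0.0.0/2 -> H1 at depth 2
  ? 0.0.0.83  path d0:-→d1:-→d2:H1→d3:-→d4:-  best=H1
  del 11.139.0.0/16 (clear depth 16)
  ? 162.128.143.121  path d0:-→d1:-→d2:-→d3:-→d4:-→d5:-→d6:-→d7:-→d8:-→d9:-→d10:-→d11:-→d12:H2  best=H2
  add 11.139.16.0/20 -> H1 at depth 20

== LOOKUPS ==
["H1","H1","H1","H1","H2"]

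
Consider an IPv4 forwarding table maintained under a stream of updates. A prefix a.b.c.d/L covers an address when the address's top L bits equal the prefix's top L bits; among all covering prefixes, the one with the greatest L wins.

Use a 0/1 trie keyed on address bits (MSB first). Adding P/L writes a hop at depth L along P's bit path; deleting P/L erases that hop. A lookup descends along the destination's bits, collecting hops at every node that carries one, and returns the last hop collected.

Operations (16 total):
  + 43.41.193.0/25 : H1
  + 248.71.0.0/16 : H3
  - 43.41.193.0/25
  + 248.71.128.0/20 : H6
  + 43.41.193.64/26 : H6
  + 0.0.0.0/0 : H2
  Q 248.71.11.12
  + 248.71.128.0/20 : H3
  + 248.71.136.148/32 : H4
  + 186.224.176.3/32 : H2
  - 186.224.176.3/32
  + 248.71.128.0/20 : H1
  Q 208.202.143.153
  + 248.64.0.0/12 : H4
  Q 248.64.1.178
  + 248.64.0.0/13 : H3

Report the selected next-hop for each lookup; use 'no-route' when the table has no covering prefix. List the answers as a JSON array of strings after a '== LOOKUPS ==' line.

Apply in order:
  add 43.41.193.0/25 -> H1 at depth 25
  add 248.71.0.0/16 -> H3 at depth 16
  - 43.41.193.0/25 clear@25
  add 248.71.128.0/20 -> H6 at depth 20
  add 43.41.193.64/26 -> H6 at depth 26
  add 0.0.0.0/0 -> H2 at depth 0
  Q 248.71.11.12: descend 1111100001000111 ; hops seen [H2,H3] ; pick H3
  add 248.71.128.0/20 -> H3 at depth 20
  add 248.71.136.148/32 -> H4 at depth 32
  add 186.224.176.3/32 -> H2 at depth 32
  - 186.224.176.3/32 clear@32
  add 248.71.128.0/20 -> H1 at depth 20
  Q 208.202.143.153: descend 11 ; hops seen [H2] ; pick H2
  add 248.64.0.0/12 -> H4 at depth 12
  Q 248.64.1.178: descend 1111100001000 ; hops seen [H2,H4] ; pick H4
  add 248.64.0.0/13 -> H3 at depth 13

== LOOKUPS ==
["H3","H2","H4"]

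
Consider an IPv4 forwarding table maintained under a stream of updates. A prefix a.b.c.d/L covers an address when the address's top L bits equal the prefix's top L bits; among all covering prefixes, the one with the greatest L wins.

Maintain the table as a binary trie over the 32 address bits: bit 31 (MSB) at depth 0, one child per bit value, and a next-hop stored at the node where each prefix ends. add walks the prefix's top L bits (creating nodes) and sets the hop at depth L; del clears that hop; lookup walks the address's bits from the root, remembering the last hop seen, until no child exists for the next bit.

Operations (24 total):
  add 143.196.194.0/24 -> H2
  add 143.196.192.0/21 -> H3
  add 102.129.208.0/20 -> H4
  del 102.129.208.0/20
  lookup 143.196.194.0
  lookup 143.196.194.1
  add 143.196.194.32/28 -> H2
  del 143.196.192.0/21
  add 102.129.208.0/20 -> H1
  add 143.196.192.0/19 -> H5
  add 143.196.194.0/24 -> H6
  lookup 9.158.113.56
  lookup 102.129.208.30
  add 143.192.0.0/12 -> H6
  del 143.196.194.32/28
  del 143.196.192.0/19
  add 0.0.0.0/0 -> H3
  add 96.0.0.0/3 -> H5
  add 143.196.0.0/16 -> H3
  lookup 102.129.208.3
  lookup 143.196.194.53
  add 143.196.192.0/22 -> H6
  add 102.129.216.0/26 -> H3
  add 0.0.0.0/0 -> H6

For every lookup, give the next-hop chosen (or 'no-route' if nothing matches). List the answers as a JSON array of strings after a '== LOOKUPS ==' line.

Apply in order:
  add 143.196.194.0/24 -> H2 at depth 24
  add 143.196.192.0/21 -> H3 at depth 21
  add 102.129.208.0/20 -> H4 at depth 20
  del 102.129.208.0/20 (clear depth 20)
  Q 143.196.194.0: descend 100011111100010011000010 ; hops seen [H3,H2] ; pick H2
  Q 143.196.194.1: descend 100011111100010011000010 ; hops seen [H3,H2] ; pick H2
  add 143.196.194.32/28 -> H2 at depth 28
  del 143.196.192.0/21 (clear depth 21)
  add 102.129.208.0/20 -> H1 at depth 20
  add 143.196.192.0/19 -> H5 at depth 19
  add 143.196.194.0/24 -> H6 at depth 24
  Q 9.158.113.56: descend 0 ; hops seen [∅] ; pick no-route
  Q 102.129.208.30: descend 01100110100000011101 ; hops seen [H1] ; pick H1
  add 143.192.0.0/12 -> H6 at depth 12
  del 143.196.194.32/28 (clear depth 28)
  del 143.196.192.0/19 (clear depth 19)
  add 0.0.0.0/0 -> H3 at depth 0
  add 96.0.0.0/3 -> H5 at depth 3
  add 143.196.0.0/16 -> H3 at depth 16
  Q 102.129.208.3: descend 01100110100000011101 ; hops seen [H3,H5,H1] ; pick H1
  Q 143.196.194.53: descend 100011111100010011000010001 ; hops seen [H3,H6,H3,H6] ; pick H6
  add 143.196.192.0/22 -> H6 at depth 22
  add 102.129.216.0/26 -> H3 at depth 26
  add 0.0.0.0/0 -> H6 at depth 0

== LOOKUPS ==
["H2","H2","no-route","H1","H1","H6"]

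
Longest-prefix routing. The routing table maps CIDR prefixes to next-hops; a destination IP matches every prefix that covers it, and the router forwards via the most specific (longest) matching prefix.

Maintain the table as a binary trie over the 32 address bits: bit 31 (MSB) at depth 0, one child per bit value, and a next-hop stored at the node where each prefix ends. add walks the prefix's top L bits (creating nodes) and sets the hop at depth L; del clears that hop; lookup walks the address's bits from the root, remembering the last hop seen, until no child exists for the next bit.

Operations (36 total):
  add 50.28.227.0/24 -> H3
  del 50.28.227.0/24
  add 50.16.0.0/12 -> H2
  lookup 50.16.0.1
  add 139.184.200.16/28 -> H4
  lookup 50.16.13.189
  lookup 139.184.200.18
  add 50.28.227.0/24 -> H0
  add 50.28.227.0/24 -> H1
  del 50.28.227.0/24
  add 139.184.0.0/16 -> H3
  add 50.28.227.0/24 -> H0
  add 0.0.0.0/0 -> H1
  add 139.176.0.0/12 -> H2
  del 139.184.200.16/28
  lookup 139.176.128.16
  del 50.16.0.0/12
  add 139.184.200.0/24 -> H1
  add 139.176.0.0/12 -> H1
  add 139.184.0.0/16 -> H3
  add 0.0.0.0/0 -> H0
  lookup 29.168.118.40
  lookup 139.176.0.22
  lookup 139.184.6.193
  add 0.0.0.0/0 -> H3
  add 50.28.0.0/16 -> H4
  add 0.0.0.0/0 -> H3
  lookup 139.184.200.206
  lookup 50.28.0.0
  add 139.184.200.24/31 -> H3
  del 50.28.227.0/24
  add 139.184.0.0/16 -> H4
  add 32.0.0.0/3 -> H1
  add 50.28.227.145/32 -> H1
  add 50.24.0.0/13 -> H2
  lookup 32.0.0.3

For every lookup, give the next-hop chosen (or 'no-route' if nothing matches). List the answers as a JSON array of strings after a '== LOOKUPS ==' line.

Trace:
  add 50.28.227.0/24 -> H3 at depth 24
  - 50.28.227.0/24 clear@24
  add 50.16.0.0/12 -> H2 at depth 12
  lookup 50.16.0.1: bits 001100100001 walk d0:-→d1:-→d2:-→d3:-→d4:-→d5:-→d6:-→d7:-→d8:-→d9:-→d10:-→d11:-→d12:H2 -> H2
  add 139.184.200.16/28 -> H4 at depth 28
  lookup 50.16.13.189: bits 001100100001 walk d0:-→d1:-→d2:-→d3:-→d4:-→d5:-→d6:-→d7:-→d8:-→d9:-→d10:-→d11:-→d12:H2 -> H2
  lookup 139.184.200.18: bits 1000101110111000110010000001 walk d0:-→d1:-→d2:-→d3:-→d4:-→d5:-→d6:-→d7:-→d8:-→d9:-→d10:-→d11:-→d12:-→d13:-→d14:-→d15:-→d16:-→d17:-→d18:-→d19:-→d20:-→d21:-→d22:-→d23:-→d24:-→d25:-→d26:-→d27:-→d28:H4 -> H4
  add 50.28.227.0/24 -> H0 at depth 24
  add 50.28.227.0/24 -> H1 at depth 24
  - 50.28.227.0/24 clear@24
  add 139.184.0.0/16 -> H3 at depth 16
  add 50.28.227.0/24 -> H0 at depth 24
  add 0.0.0.0/0 -> H1 at depth 0
  add 139.176.0.0/12 -> H2 at depth 12
  - 139.184.200.16/28 clear@28
  lookup 139.176.128.16: bits 100010111011 walk d0:H1→d1:-→d2:-→d3:-→d4:-→d5:-→d6:-→d7:-→d8:-→d9:-→d10:-→d11:-→d12:H2 -> H2
  - 50.16.0.0/12 clear@12
  add 139.184.200.0/24 -> H1 at depth 24
  add 139.176.0.0/12 -> H1 at depth 12
  add 139.184.0.0/16 -> H3 at depth 16
  add 0.0.0.0/0 -> H0 at depth 0
  lookup 29.168.118.40: bits 00 walk d0:H0→d1:-→d2:- -> H0
  lookup 139.176.0.22: bits 100010111011 walk d0:H0→d1:-→d2:-→d3:-→d4:-→d5:-→d6:-→d7:-→d8:-→d9:-→d10:-→d11:-→d12:H1 -> H1
  lookup 139.184.6.193: bits 1000101110111000 walk d0:H0→d1:-→d2:-→d3:-→d4:-→d5:-→d6:-→d7:-→d8:-→d9:-→d10:-→d11:-→d12:H1→d13:-→d14:-→d15:-→d16:H3 -> H3
  add 0.0.0.0/0 -> H3 at depth 0
  add 50.28.0.0/16 -> H4 at depth 16
  add 0.0.0.0/0 -> H3 at depth 0
  lookup 139.184.200.206: bits 100010111011100011001000 walk d0:H3→d1:-→d2:-→d3:-→d4:-→d5:-→d6:-→d7:-→d8:-→d9:-→d10:-→d11:-→d12:H1→d13:-→d14:-→d15:-→d16:H3→d17:-→d18:-→d19:-→d20:-→d21:-→d22:-→d23:-→d24:H1 -> H1
  lookup 50.28.0.0: bits 0011001000011100 walk d0:H3→d1:-→d2:-→d3:-→d4:-→d5:-→d6:-→d7:-→d8:-→d9:-→d10:-→d11:-→d12:-→d13:-→d14:-→d15:-→d16:H4 -> H4
  add 139.184.200.24/31 -> H3 at depth 31
  - 50.28.227.0/24 clear@24
  add 139.184.0.0/16 -> H4 at depth 16
  add 32.0.0.0/3 -> H1 at depth 3
  add 50.28.227.145/32 -> H1 at depth 32
  add 50.24.0.0/13 -> H2 at depth 13
  lookup 32.0.0.3: bits 001 walk d0:H3→d1:-→d2:-→d3:H1 -> H1

== LOOKUPS ==
["H2","H2","H4","H2","H0","H1","H3","H1","H4","H1"]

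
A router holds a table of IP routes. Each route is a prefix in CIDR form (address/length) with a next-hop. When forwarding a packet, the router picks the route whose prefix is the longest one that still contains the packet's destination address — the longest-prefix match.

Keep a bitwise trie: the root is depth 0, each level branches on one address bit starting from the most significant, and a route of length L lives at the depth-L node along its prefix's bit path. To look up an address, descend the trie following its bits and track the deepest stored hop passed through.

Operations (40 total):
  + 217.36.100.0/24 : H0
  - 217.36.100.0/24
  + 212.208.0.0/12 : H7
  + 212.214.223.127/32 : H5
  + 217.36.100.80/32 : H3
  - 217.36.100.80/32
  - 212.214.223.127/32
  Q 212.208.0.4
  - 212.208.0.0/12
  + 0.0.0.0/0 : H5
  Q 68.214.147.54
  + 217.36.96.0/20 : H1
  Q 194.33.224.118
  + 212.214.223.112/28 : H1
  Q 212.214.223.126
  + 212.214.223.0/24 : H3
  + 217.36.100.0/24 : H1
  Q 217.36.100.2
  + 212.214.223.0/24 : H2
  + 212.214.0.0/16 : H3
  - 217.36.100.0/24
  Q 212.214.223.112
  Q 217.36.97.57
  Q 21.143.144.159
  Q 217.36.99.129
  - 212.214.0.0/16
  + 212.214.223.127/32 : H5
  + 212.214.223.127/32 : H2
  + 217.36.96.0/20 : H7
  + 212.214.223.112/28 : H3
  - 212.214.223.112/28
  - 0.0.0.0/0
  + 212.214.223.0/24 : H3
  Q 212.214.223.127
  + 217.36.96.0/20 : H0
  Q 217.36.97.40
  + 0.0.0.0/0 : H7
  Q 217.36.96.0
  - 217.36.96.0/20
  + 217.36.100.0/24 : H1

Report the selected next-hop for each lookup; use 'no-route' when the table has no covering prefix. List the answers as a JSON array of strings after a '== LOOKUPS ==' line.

Apply in order:
  add 217.36.100.0/24 -> H0 at depth 24
  - 217.36.100.0/24 clear@24
  add 212.208.0.0/12 -> H7 at depth 12
  add 212.214.223.127/32 -> H5 at depth 32
  add 217.36.100.80/32 -> H3 at depth 32
  - 217.36.100.80/32 clear@32
  - 212.214.223.127/32 clear@32
  lookup 212.208.0.4: bits 1101010011010 walk d0:-→d1:-→d2:-→d3:-→d4:-→d5:-→d6:-→d7:-→d8:-→d9:-→d10:-→d11:-→d12:H7→d13:- -> H7
  - 212.208.0.0/12 clear@12
  add 0.0.0.0/0 -> H5 at depth 0
  lookup 68.214.147.54: bits ε walk d0:H5 -> H5
  add 217.36.96.0/20 -> H1 at depth 20
  lookup 194.33.224.118: bits 110 walk d0:H5→d1:-→d2:-→d3:- -> H5
  add 212.214.223.112/28 -> H1 at depth 28
  lookup 212.214.223.126: bits 1101010011010110110111110111111 walk d0:H5→d1:-→d2:-→d3:-→d4:-→d5:-→d6:-→d7:-→d8:-→d9:-→d10:-→d11:-→d12:-→d13:-→d14:-→d15:-→d16:-→d17:-→d18:-→d19:-→d20:-→d21:-→d22:-→d23:-→d24:-→d25:-→d26:-→d27:-→d28:H1→d29:-→d30:-→d31:- -> H1
  add 212.214.223.0/24 -> H3 at depth 24
  add 217.36.100.0/24 -> H1 at depth 24
  lookup 217.36.100.2: bits 1101100100100100011001000 walk d0:H5→d1:-→d2:-→d3:-→d4:-→d5:-→d6:-→d7:-→d8:-→d9:-→d10:-→d11:-→d12:-→d13:-→d14:-→d15:-→d16:-→d17:-→d18:-→d19:-→d20:H1→d21:-→d22:-→d23:-→d24:H1→d25:- -> H1
  add 212.214.223.0/24 -> H2 at depth 24
  add 212.214.0.0/16 -> H3 at depth 16
  - 217.36.100.0/24 clear@24
  lookup 212.214.223.112: bits 1101010011010110110111110111 walk d0:H5→d1:-→d2:-→d3:-→d4:-→d5:-→d6:-→d7:-→d8:-→d9:-→d10:-→d11:-→d12:-→d13:-→d14:-→d15:-→d16:H3→d17:-→d18:-→d19:-→d20:-→d21:-→d22:-→d23:-→d24:H2→d25:-→d26:-→d27:-→d28:H1 -> H1
  lookup 217.36.97.57: bits 110110010010010001100 walk d0:H5→d1:-→d2:-→d3:-→d4:-→d5:-→d6:-→d7:-→d8:-→d9:-→d10:-→d11:-→d12:-→d13:-→d14:-→d15:-→d16:-→d17:-→d18:-→d19:-→d20:H1→d21:- -> H1
  lookup 21.143.144.159: bits ε walk d0:H5 -> H5
  lookup 217.36.99.129: bits 110110010010010001100 walk d0:H5→d1:-→d2:-→d3:-→d4:-→d5:-→d6:-→d7:-→d8:-→d9:-→d10:-→d11:-→d12:-→d13:-→d14:-→d15:-→d16:-→d17:-→d18:-→d19:-→d20:H1→d21:- -> H1
  - 212.214.0.0/16 clear@16
  add 212.214.223.127/32 -> H5 at depth 32
  add 212.214.223.127/32 -> H2 at depth 32
  add 217.36.96.0/20 -> H7 at depth 20
  add 212.214.223.112/28 -> H3 at depth 28
  - 212.214.223.112/28 clear@28
  - 0.0.0.0/0 clear@0
  add 212.214.223.0/24 -> H3 at depth 24
  lookup 212.214.223.127: bits 11010100110101101101111101111111 walk d0:-→d1:-→d2:-→d3:-→d4:-→d5:-→d6:-→d7:-→d8:-→d9:-→d10:-→d11:-→d12:-→d13:-→d14:-→d15:-→d16:-→d17:-→d18:-→d19:-→d20:-→d21:-→d22:-→d23:-→d24:H3→d25:-→d26:-→d27:-→d28:-→d29:-→d30:-→d31:-→d32:H2 -> H2
  add 217.36.96.0/20 -> H0 at depth 20
  lookup 217.36.97.40: bits 110110010010010001100 walk d0:-→d1:-→d2:-→d3:-→d4:-→d5:-→d6:-→d7:-→d8:-→d9:-→d10:-→d11:-→d12:-→d13:-→d14:-→d15:-→d16:-→d17:-→d18:-→d19:-→d20:H0→d21:- -> H0
  add 0.0.0.0/0 -> H7 at depth 0
  lookup 217.36.96.0: bits 110110010010010001100 walk d0:H7→d1:-→d2:-→d3:-→d4:-→d5:-→d6:-→d7:-→d8:-→d9:-→d10:-→d11:-→d12:-→d13:-→d14:-→d15:-→d16:-→d17:-→d18:-→d19:-→d20:H0→d21:- -> H0
  - 217.36.96.0/20 clear@20
  add 217.36.100.0/24 -> H1 at depth 24

== LOOKUPS ==
["H7","H5","H5","H1","H1","H1","H1","H5","H1","H2","H0","H0"]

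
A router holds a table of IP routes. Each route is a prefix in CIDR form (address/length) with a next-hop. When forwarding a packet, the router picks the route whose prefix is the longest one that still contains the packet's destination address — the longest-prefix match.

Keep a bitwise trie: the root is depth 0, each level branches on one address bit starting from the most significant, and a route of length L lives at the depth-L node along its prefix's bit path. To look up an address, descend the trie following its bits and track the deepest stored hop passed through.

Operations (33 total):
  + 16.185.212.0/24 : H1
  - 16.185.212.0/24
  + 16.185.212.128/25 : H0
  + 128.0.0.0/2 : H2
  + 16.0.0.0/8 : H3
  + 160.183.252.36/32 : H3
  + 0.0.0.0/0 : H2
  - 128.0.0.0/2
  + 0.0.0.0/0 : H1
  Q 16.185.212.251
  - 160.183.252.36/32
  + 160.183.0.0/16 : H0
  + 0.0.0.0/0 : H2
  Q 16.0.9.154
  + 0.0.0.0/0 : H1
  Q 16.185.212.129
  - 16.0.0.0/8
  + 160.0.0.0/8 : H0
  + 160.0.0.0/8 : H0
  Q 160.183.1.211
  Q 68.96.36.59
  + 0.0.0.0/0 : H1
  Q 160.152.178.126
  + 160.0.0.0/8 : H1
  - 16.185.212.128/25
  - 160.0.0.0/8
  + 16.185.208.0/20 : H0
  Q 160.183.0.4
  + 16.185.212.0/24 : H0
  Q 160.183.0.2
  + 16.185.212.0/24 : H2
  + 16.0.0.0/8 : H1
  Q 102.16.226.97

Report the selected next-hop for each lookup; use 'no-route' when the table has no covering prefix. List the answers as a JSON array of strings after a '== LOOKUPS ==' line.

Trace:
  + 16.185.212.0/24 (H1) depth=24
  del 16.185.212.0/24 (clear depth 24)
  + 16.185.212.128/25 (H0) depth=25
  + 128.0.0.0/2 (H2) depth=2
  + 16.0.0.0/8 (H3) depth=8
  + 160.183.252.36/32 (H3) depth=32
  + 0.0.0.0/0 (H2) depth=0
  del 128.0.0.0/2 (clear depth 2)
  + 0.0.0.0/0 (H1) depth=0
  lookup 16.185.212.251: bits 0001000010111001110101001 walk d0:H1→d1:-→d2:-→d3:-→d4:-→d5:-→d6:-→d7:-→d8:H3→d9:-→d10:-→d11:-→d12:-→d13:-→d14:-→d15:-→d16:-→d17:-→d18:-→d19:-→d20:-→d21:-→d22:-→d23:-→d24:-→d25:H0 -> H0
  del 160.183.252.36/32 (clear depth 32)
  + 160.183.0.0/16 (H0) depth=16
  + 0.0.0.0/0 (H2) depth=0
  lookup 16.0.9.154: bits 00010000 walk d0:H2→d1:-→d2:-→d3:-→d4:-→d5:-→d6:-→d7:-→d8:H3 -> H3
  + 0.0.0.0/0 (H1) depth=0
  lookup 16.185.212.129: bits 0001000010111001110101001 walk d0:H1→d1:-→d2:-→d3:-→d4:-→d5:-→d6:-→d7:-→d8:H3→d9:-→d10:-→d11:-→d12:-→d13:-→d14:-→d15:-→d16:-→d17:-→d18:-→d19:-→d20:-→d21:-→d22:-→d23:-→d24:-→d25:H0 -> H0
  del 16.0.0.0/8 (clear depth 8)
  + 160.0.0.0/8 (H0) depth=8
  + 160.0.0.0/8 (H0) depth=8
  lookup 160.183.1.211: bits 1010000010110111 walk d0:H1→d1:-→d2:-→d3:-→d4:-→d5:-→d6:-→d7:-→d8:H0→d9:-→d10:-→d11:-→d12:-→d13:-→d14:-→d15:-→d16:H0 -> H0
  lookup 68.96.36.59: bits 0 walk d0:H1→d1:- -> H1
  + 0.0.0.0/0 (H1) depth=0
  lookup 160.152.178.126: bits 1010000010 walk d0:H1→d1:-→d2:-→d3:-→d4:-→d5:-→d6:-→d7:-→d8:H0→d9:-→d10:- -> H0
  + 160.0.0.0/8 (H1) depth=8
  del 16.185.212.128/25 (clear depth 25)
  del 160.0.0.0/8 (clear depth 8)
  + 16.185.208.0/20 (H0) depth=20
  lookup 160.183.0.4: bits 1010000010110111 walk d0:H1→d1:-→d2:-→d3:-→d4:-→d5:-→d6:-→d7:-→d8:-→d9:-→d10:-→d11:-→d12:-→d13:-→d14:-→d15:-→d16:H0 -> H0
  + 16.185.212.0/24 (H0) depth=24
  lookup 160.183.0.2: bits 1010000010110111 walk d0:H1→d1:-→d2:-→d3:-→d4:-→d5:-→d6:-→d7:-→d8:-→d9:-→d10:-→d11:-→d12:-→d13:-→d14:-→d15:-→d16:H0 -> H0
  + 16.185.212.0/24 (H2) depth=24
  + 16.0.0.0/8 (H1) depth=8
  lookup 102.16.226.97: bits 0 walk d0:H1→d1:- -> H1

== LOOKUPS ==
["H0","H3","H0","H0","H1","H0","H0","H0","H1"]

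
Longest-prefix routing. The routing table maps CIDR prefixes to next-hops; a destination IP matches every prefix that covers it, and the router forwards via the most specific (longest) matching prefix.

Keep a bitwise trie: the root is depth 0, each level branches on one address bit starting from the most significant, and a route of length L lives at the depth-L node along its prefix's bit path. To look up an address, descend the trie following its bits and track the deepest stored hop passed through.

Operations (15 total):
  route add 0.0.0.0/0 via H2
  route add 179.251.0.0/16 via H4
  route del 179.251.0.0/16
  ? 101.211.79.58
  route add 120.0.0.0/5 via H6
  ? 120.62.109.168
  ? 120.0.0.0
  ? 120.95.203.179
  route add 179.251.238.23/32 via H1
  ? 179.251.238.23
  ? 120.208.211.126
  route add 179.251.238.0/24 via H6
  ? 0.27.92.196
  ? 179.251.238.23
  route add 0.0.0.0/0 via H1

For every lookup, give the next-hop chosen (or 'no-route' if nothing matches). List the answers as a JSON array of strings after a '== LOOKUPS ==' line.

Trace:
  + 0.0.0.0/0 (H2) depth=0
  + 179.251.0.0/16 (H4) depth=16
  del 179.251.0.0/16 (clear depth 16)
  ? 101.211.79.58  path d0:H2  best=H2
  + 120.0.0.0/5 (H6) depth=5
  ? 120.62.109.168  path d0:H2→d1:-→d2:-→d3:-→d4:-→d5:H6  best=H6
  ? 120.0.0.0  path d0:H2→d1:-→d2:-→d3:-→d4:-→d5:H6  best=H6
  ? 120.95.203.179  path d0:H2→d1:-→d2:-→d3:-→d4:-→d5:H6  best=H6
  + 179.251.238.23/32 (H1) depth=32
  ? 179.251.238.23  path d0:H2→d1:-→d2:-→d3:-→d4:-→d5:-→d6:-→d7:-→d8:-→d9:-→d10:-→d11:-→d12:-→d13:-→d14:-→d15:-→d16:-→d17:-→d18:-→d19:-→d20:-→d21:-→d22:-→d23:-→d24:-→d25:-→d26:-→d27:-→d28:-→d29:-→d30:-→d31:-→d32:H1  best=H1
  ? 120.208.211.126  path d0:H2→d1:-→d2:-→d3:-→d4:-→d5:H6  best=H6
  + 179.251.238.0/24 (H6) depth=24
  ? 0.27.92.196  path d0:H2→d1:-  best=H2
  ? 179.251.238.23  path d0:H2→d1:-→d2:-→d3:-→d4:-→d5:-→d6:-→d7:-→d8:-→d9:-→d10:-→d11:-→d12:-→d13:-→d14:-→d15:-→d16:-→d17:-→d18:-→d19:-→d20:-→d21:-→d22:-→d23:-→d24:H6→d25:-→d26:-→d27:-→d28:-→d29:-→d30:-→d31:-→d32:H1  best=H1
  + 0.0.0.0/0 (H1) depth=0

== LOOKUPS ==
["H2","H6","H6","H6","H1","H6","H2","H1"]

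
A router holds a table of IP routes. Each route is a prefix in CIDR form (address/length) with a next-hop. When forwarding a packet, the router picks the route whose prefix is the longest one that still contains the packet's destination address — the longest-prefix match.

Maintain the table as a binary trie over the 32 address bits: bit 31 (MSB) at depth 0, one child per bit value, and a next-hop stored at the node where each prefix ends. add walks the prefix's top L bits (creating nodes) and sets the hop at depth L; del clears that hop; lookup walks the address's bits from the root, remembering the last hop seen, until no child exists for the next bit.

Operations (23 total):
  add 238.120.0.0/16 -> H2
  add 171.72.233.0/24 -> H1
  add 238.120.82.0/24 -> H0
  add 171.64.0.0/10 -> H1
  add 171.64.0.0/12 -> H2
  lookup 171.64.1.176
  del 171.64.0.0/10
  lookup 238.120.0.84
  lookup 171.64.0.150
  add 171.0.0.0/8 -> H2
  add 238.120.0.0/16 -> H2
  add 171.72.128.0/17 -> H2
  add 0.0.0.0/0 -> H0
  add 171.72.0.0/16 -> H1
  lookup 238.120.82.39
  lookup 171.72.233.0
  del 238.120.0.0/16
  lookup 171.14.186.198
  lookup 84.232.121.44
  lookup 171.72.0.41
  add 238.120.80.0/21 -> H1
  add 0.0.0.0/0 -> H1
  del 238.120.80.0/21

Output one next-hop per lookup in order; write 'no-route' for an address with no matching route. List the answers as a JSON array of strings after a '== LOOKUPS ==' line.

Process each operation:
  + 238.120.0.0/16 (H2) depth=16
  + 171.72.233.0/24 (H1) depth=24
  + 238.120.82.0/24 (H0) depth=24
  + 171.64.0.0/10 (H1) depth=10
  + 171.64.0.0/12 (H2) depth=12
  ? 171.64.1.176  path d0:-→d1:-→d2:-→d3:-→d4:-→d5:-→d6:-→d7:-→d8:-→d9:-→d10:H1→d11:-→d12:H2  best=H2
  - 171.64.0.0/10 clear@10
  ? 238.120.0.84  path d0:-→d1:-→d2:-→d3:-→d4:-→d5:-→d6:-→d7:-→d8:-→d9:-→d10:-→d11:-→d12:-→d13:-→d14:-→d15:-→d16:H2→d17:-  best=H2
  ? 171.64.0.150  path d0:-→d1:-→d2:-→d3:-→d4:-→d5:-→d6:-→d7:-→d8:-→d9:-→d10:-→d11:-→d12:H2  best=H2
  + 171.0.0.0/8 (H2) depth=8
  + 238.120.0.0/16 (H2) depth=16
  + 171.72.128.0/17 (H2) depth=17
  + 0.0.0.0/0 (H0) depth=0
  + 171.72.0.0/16 (H1) depth=16
  ? 238.120.82.39  path d0:H0→d1:-→d2:-→d3:-→d4:-→d5:-→d6:-→d7:-→d8:-→d9:-→d10:-→d11:-→d12:-→d13:-→d14:-→d15:-→d16:H2→d17:-→d18:-→d19:-→d20:-→d21:-→d22:-→d23:-→d24:H0  best=H0
  ? 171.72.233.0  path d0:H0→d1:-→d2:-→d3:-→d4:-→d5:-→d6:-→d7:-→d8:H2→d9:-→d10:-→d11:-→d12:H2→d13:-→d14:-→d15:-→d16:H1→d17:H2→d18:-→d19:-→d20:-→d21:-→d22:-→d23:-→d24:H1  best=H1
  - 238.120.0.0/16 clear@16
  ? 171.14.186.198  path d0:H0→d1:-→d2:-→d3:-→d4:-→d5:-→d6:-→d7:-→d8:H2→d9:-  best=H2
  ? 84.232.121.44  path d0:H0  best=H0
  ? 171.72.0.41  path d0:H0→d1:-→d2:-→d3:-→d4:-→d5:-→d6:-→d7:-→d8:H2→d9:-→d10:-→d11:-→d12:H2→d13:-→d14:-→d15:-→d16:H1  best=H1
  + 238.120.80.0/21 (H1) depth=21
  + 0.0.0.0/0 (H1) depth=0
  - 238.120.80.0/21 clear@21

== LOOKUPS ==
["H2","H2","H2","H0","H1","H2","H0","H1"]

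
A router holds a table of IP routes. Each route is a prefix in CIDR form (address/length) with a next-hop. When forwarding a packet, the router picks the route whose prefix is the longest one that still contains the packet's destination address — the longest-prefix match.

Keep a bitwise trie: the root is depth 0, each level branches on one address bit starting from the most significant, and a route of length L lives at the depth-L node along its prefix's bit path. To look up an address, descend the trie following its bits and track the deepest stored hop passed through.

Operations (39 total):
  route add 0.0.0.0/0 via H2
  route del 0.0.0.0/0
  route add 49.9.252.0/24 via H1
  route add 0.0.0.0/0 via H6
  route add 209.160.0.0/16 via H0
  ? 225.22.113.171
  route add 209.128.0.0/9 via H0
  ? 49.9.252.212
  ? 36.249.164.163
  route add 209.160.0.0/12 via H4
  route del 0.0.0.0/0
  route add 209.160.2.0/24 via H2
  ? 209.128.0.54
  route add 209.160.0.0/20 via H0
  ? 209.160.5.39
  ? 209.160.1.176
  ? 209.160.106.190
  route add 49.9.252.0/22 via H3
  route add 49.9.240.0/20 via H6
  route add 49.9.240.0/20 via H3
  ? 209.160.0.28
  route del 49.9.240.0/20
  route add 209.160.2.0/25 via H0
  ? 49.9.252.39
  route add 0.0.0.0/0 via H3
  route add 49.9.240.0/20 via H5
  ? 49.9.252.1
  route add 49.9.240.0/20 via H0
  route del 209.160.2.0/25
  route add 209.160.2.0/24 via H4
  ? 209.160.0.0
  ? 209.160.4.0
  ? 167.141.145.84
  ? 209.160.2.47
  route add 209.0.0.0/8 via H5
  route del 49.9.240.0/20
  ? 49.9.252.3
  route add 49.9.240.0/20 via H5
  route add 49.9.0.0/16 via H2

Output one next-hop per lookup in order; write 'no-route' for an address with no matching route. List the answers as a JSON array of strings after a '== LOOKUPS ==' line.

Trace:
  add 0.0.0.0/0 -> H2 at depth 0
  - 0.0.0.0/0 clear@0
  add 49.9.252.0/24 -> H1 at depth 24
  add 0.0.0.0/0 -> H6 at depth 0
  add 209.160.0.0/16 -> H0 at depth 16
  Q 225.22.113.171: descend 11 ; hops seen [H6] ; pick H6
  add 209.128.0.0/9 -> H0 at depth 9
  Q 49.9.252.212: descend 001100010000100111111100 ; hops seen [H6,H1] ; pick H1
  Q 36.249.164.163: descend 001 ; hops seen [H6] ; pick H6
  add 209.160.0.0/12 -> H4 at depth 12
  - 0.0.0.0/0 clear@0
  add 209.160.2.0/24 -> H2 at depth 24
  Q 209.128.0.54: descend 1101000110 ; hops seen [H0] ; pick H0
  add 209.160.0.0/20 -> H0 at depth 20
  Q 209.160.5.39: descend 110100011010000000000 ; hops seen [H0,H4,H0,H0] ; pick H0
  Q 209.160.1.176: descend 1101000110100000000000 ; hops seen [H0,H4,H0,H0] ; pick H0
  Q 209.160.106.190: descend 11010001101000000 ; hops seen [H0,H4,H0] ; pick H0
  add 49.9.252.0/22 -> H3 at depth 22
  add 49.9.240.0/20 -> H6 at depth 20
  add 49.9.240.0/20 -> H3 at depth 20
  Q 209.160.0.28: descend 1101000110100000000000 ; hops seen [H0,H4,H0,H0] ; pick H0
  - 49.9.240.0/20 clear@20
  add 209.160.2.0/25 -> H0 at depth 25
  Q 49.9.252.39: descend 001100010000100111111100 ; hops seen [H3,H1] ; pick H1
  add 0.0.0.0/0 -> H3 at depth 0
  add 49.9.240.0/20 -> H5 at depth 20
  Q 49.9.252.1: descend 001100010000100111111100 ; hops seen [H3,H5,H3,H1] ; pick H1
  add 49.9.240.0/20 -> H0 at depth 20
  - 209.160.2.0/25 clear@25
  add 209.160.2.0/24 -> H4 at depth 24
  Q 209.160.0.0: descend 1101000110100000000000 ; hops seen [H3,H0,H4,H0,H0] ; pick H0
  Q 209.160.4.0: descend 110100011010000000000 ; hops seen [H3,H0,H4,H0,H0] ; pick H0
  Q 167.141.145.84: descend 1 ; hops seen [H3] ; pick H3
  Q 209.160.2.47: descend 1101000110100000000000100 ; hops seen [H3,H0,H4,H0,H0,H4] ; pick H4
  add 209.0.0.0/8 -> H5 at depth 8
  - 49.9.240.0/20 clear@20
  Q 49.9.252.3: descend 001100010000100111111100 ; hops seen [H3,H3,H1] ; pick H1
  add 49.9.240.0/20 -> H5 at depth 20
  add 49.9.0.0/16 -> H2 at depth 16

== LOOKUPS ==
["H6","H1","H6","H0","H0","H0","H0","H0","H1","H1","H0","H0","H3","H4","H1"]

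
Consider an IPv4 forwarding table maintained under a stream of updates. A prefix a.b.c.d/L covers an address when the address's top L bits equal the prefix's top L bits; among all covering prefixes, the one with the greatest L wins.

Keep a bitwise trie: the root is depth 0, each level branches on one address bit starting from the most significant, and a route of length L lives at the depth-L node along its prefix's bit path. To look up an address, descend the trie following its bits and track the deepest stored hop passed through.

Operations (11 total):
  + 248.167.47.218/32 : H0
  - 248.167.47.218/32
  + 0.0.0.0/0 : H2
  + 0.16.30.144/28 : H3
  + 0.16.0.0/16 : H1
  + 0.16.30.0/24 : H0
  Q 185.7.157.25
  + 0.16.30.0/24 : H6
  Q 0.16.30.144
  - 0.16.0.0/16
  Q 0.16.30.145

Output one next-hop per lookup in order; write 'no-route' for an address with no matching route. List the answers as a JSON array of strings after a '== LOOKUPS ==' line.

Trace:
  add 248.167.47.218/32 -> H0 at depth 32
  - 248.167.47.218/32 clear@32
  add 0.0.0.0/0 -> H2 at depth 0
  add 0.16.30.144/28 -> H3 at depth 28
  add 0.16.0.0/16 -> H1 at depth 16
  add 0.16.30.0/24 -> H0 at depth 24
  Q 185.7.157.25: descend 1 ; hops seen [H2] ; pick H2
  add 0.16.30.0/24 -> H6 at depth 24
  Q 0.16.30.144: descend 0000000000010000000111101001 ; hops seen [H2,H1,H6,H3] ; pick H3
  - 0.16.0.0/16 clear@16
  Q 0.16.30.145: descend 0000000000010000000111101001 ; hops seen [H2,H6,H3] ; pick H3

== LOOKUPS ==
["H2","H3","H3"]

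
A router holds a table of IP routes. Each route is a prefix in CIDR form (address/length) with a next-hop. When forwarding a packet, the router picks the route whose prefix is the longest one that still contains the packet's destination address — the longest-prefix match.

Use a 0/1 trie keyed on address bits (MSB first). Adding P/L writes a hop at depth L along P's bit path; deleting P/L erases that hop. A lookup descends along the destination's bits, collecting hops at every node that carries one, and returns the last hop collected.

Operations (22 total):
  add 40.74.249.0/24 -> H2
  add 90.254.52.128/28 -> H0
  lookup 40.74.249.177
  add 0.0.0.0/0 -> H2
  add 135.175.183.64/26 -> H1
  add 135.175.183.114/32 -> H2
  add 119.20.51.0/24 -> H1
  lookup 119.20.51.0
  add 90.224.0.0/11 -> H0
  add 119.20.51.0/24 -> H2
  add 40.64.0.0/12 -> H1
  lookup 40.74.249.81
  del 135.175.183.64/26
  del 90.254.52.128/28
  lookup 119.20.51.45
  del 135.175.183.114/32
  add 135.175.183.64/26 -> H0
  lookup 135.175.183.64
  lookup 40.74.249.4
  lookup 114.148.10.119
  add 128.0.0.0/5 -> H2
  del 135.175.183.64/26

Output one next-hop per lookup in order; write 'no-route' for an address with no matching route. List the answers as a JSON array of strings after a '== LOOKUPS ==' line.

Trace:
  + 40.74.249.0/24 (H2) depth=24
  + 90.254.52.128/28 (H0) depth=28
  Q 40.74.249.177: descend 001010000100101011111001 ; hops seen [H2] ; pick H2
  + 0.0.0.0/0 (H2) depth=0
  + 135.175.183.64/26 (H1) depth=26
  + 135.175.183.114/32 (H2) depth=32
  + 119.20.51.0/24 (H1) depth=24
  Q 119.20.51.0: descend 011101110001010000110011 ; hops seen [H2,H1] ; pick H1
  + 90.224.0.0/11 (H0) depth=11
  + 119.20.51.0/24 (H2) depth=24
  + 40.64.0.0/12 (H1) depth=12
  Q 40.74.249.81: descend 001010000100101011111001 ; hops seen [H2,H1,H2] ; pick H2
  - 135.175.183.64/26 clear@26
  - 90.254.52.128/28 clear@28
  Q 119.20.51.45: descend 011101110001010000110011 ; hops seen [H2,H2] ; pick H2
  - 135.175.183.114/32 clear@32
  + 135.175.183.64/26 (H0) depth=26
  Q 135.175.183.64: descend 10000111101011111011011101 ; hops seen [H2,H0] ; pick H0
  Q 40.74.249.4: descend 001010000100101011111001 ; hops seen [H2,H1,H2] ; pick H2
  Q 114.148.10.119: descend 01110 ; hops seen [H2] ; pick H2
  + 128.0.0.0/5 (H2) depth=5
  - 135.175.183.64/26 clear@26

== LOOKUPS ==
["H2","H1","H2","H2","H0","H2","H2"]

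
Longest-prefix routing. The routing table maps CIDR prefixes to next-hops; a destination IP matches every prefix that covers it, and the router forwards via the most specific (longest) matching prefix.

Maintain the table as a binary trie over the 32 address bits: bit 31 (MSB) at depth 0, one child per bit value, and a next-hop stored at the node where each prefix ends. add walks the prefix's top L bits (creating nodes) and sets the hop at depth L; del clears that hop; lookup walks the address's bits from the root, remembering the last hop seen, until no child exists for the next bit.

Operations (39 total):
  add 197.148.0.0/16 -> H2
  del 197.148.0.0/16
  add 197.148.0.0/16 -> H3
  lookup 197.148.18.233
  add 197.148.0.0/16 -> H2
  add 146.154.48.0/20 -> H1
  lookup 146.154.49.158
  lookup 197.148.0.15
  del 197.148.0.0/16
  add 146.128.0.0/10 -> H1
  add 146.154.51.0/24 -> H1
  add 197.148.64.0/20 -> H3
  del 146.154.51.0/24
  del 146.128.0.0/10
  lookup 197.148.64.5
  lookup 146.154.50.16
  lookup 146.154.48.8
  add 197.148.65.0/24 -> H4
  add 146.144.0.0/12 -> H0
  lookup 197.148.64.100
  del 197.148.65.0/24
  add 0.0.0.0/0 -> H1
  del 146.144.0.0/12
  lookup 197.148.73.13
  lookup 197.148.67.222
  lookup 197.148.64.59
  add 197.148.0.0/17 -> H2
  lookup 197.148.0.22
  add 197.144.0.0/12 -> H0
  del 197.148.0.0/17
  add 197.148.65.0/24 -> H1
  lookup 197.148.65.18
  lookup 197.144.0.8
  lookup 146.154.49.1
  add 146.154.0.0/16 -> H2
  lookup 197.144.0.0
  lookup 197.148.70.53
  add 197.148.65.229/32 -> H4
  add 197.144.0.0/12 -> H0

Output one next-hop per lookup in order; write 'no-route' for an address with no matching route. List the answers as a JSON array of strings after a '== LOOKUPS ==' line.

Process each operation:
  + 197.148.0.0/16 (H2) depth=16
  - 197.148.0.0/16 clear@16
  + 197.148.0.0/16 (H3) depth=16
  ? 197.148.18.233  path d0:-→d1:-→d2:-→d3:-→d4:-→d5:-→d6:-→d7:-→d8:-→d9:-→d10:-→d11:-→d12:-→d13:-→d14:-→d15:-→d16:H3  best=H3
  + 197.148.0.0/16 (H2) depth=16
  + 146.154.48.0/20 (H1) depth=20
  ? 146.154.49.158  path d0:-→d1:-→d2:-→d3:-→d4:-→d5:-→d6:-→d7:-→d8:-→d9:-→d10:-→d11:-→d12:-→d13:-→d14:-→d15:-→d16:-→d17:-→d18:-→d19:-→d20:H1  best=H1
  ? 197.148.0.15  path d0:-→d1:-→d2:-→d3:-→d4:-→d5:-→d6:-→d7:-→d8:-→d9:-→d10:-→d11:-→d12:-→d13:-→d14:-→d15:-→d16:H2  best=H2
  - 197.148.0.0/16 clear@16
  + 146.128.0.0/10 (H1) depth=10
  + 146.154.51.0/24 (H1) depth=24
  + 197.148.64.0/20 (H3) depth=20
  - 146.154.51.0/24 clear@24
  - 146.128.0.0/10 clear@10
  ? 197.148.64.5  path d0:-→d1:-→d2:-→d3:-→d4:-→d5:-→d6:-→d7:-→d8:-→d9:-→d10:-→d11:-→d12:-→d13:-→d14:-→d15:-→d16:-→d17:-→d18:-→d19:-→d20:H3  best=H3
  ? 146.154.50.16  path d0:-→d1:-→d2:-→d3:-→d4:-→d5:-→d6:-→d7:-→d8:-→d9:-→d10:-→d11:-→d12:-→d13:-→d14:-→d15:-→d16:-→d17:-→d18:-→d19:-→d20:H1→d21:-→d22:-→d23:-  best=H1
  ? 146.154.48.8  path d0:-→d1:-→d2:-→d3:-→d4:-→d5:-→d6:-→d7:-→d8:-→d9:-→d10:-→d11:-→d12:-→d13:-→d14:-→d15:-→d16:-→d17:-→d18:-→d19:-→d20:H1→d21:-→d22:-  best=H1
  + 197.148.65.0/24 (H4) depth=24
  + 146.144.0.0/12 (H0) depth=12
  ? 197.148.64.100  path d0:-→d1:-→d2:-→d3:-→d4:-→d5:-→d6:-→d7:-→d8:-→d9:-→d10:-→d11:-→d12:-→d13:-→d14:-→d15:-→d16:-→d17:-→d18:-→d19:-→d20:H3→d21:-→d22:-→d23:-  best=H3
  - 197.148.65.0/24 clear@24
  + 0.0.0.0/0 (H1) depth=0
  - 146.144.0.0/12 clear@12
  ? 197.148.73.13  path d0:H1→d1:-→d2:-→d3:-→d4:-→d5:-→d6:-→d7:-→d8:-→d9:-→d10:-→d11:-→d12:-→d13:-→d14:-→d15:-→d16:-→d17:-→d18:-→d19:-→d20:H3  best=H3
  ? 197.148.67.222  path d0:H1→d1:-→d2:-→d3:-→d4:-→d5:-→d6:-→d7:-→d8:-→d9:-→d10:-→d11:-→d12:-→d13:-→d14:-→d15:-→d16:-→d17:-→d18:-→d19:-→d20:H3→d21:-→d22:-  best=H3
  ? 197.148.64.59  path d0:H1→d1:-→d2:-→d3:-→d4:-→d5:-→d6:-→d7:-→d8:-→d9:-→d10:-→d11:-→d12:-→d13:-→d14:-→d15:-→d16:-→d17:-→d18:-→d19:-→d20:H3→d21:-→d22:-→d23:-  best=H3
  + 197.148.0.0/17 (H2) depth=17
  ? 197.148.0.22  path d0:H1→d1:-→d2:-→d3:-→d4:-→d5:-→d6:-→d7:-→d8:-→d9:-→d10:-→d11:-→d12:-→d13:-→d14:-→d15:-→d16:-→d17:H2  best=H2
  + 197.144.0.0/12 (H0) depth=12
  - 197.148.0.0/17 clear@17
  + 197.148.65.0/24 (H1) depth=24
  ? 197.148.65.18  path d0:H1→d1:-→d2:-→d3:-→d4:-→d5:-→d6:-→d7:-→d8:-→d9:-→d10:-→d11:-→d12:H0→d13:-→d14:-→d15:-→d16:-→d17:-→d18:-→d19:-→d20:H3→d21:-→d22:-→d23:-→d24:H1  best=H1
  ? 197.144.0.8  path d0:H1→d1:-→d2:-→d3:-→d4:-→d5:-→d6:-→d7:-→d8:-→d9:-→d10:-→d11:-→d12:H0→d13:-  best=H0
  ? 146.154.49.1  path d0:H1→d1:-→d2:-→d3:-→d4:-→d5:-→d6:-→d7:-→d8:-→d9:-→d10:-→d11:-→d12:-→d13:-→d14:-→d15:-→d16:-→d17:-→d18:-→d19:-→d20:H1→d21:-→d22:-  best=H1
  + 146.154.0.0/16 (H2) depth=16
  ? 197.144.0.0  path d0:H1→d1:-→d2:-→d3:-→d4:-→d5:-→d6:-→d7:-→d8:-→d9:-→d10:-→d11:-→d12:H0→d13:-  best=H0
  ? 197.148.70.53  path d0:H1→d1:-→d2:-→d3:-→d4:-→d5:-→d6:-→d7:-→d8:-→d9:-→d10:-→d11:-→d12:H0→d13:-→d14:-→d15:-→d16:-→d17:-→d18:-→d19:-→d20:H3→d21:-  best=H3
  + 197.148.65.229/32 (H4) depth=32
  + 197.144.0.0/12 (H0) depth=12

== LOOKUPS ==
["H3","H1","H2","H3","H1","H1","H3","H3","H3","H3","H2","H1","H0","H1","H0","H3"]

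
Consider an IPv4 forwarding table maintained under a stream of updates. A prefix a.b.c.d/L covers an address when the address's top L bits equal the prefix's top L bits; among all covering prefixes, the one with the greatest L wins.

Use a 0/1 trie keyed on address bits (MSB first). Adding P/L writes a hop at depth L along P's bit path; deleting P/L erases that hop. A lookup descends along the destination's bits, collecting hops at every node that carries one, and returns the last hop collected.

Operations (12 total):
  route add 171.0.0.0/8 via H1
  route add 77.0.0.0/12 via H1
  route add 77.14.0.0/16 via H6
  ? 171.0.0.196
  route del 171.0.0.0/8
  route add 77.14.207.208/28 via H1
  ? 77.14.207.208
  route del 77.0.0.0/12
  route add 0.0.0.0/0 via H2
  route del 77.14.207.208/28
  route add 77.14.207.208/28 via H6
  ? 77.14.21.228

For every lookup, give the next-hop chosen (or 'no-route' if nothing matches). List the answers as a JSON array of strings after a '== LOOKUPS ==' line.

Apply in order:
  add 171.0.0.0/8 -> H1 at depth 8
  add 77.0.0.0/12 -> H1 at depth 12
  add 77.14.0.0/16 -> H6 at depth 16
  Q 171.0.0.196: descend 10101011 ; hops seen [H1] ; pick H1
  del 171.0.0.0/8 (clear depth 8)
  add 77.14.207.208/28 -> H1 at depth 28
  Q 77.14.207.208: descend 0100110100001110110011111101 ; hops seen [H1,H6,H1] ; pick H1
  del 77.0.0.0/12 (clear depth 12)
  add 0.0.0.0/0 -> H2 at depth 0
  del 77.14.207.208/28 (clear depth 28)
  add 77.14.207.208/28 -> H6 at depth 28
  Q 77.14.21.228: descend 0100110100001110 ; hops seen [H2,H6] ; pick H6

== LOOKUPS ==
["H1","H1","H6"]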